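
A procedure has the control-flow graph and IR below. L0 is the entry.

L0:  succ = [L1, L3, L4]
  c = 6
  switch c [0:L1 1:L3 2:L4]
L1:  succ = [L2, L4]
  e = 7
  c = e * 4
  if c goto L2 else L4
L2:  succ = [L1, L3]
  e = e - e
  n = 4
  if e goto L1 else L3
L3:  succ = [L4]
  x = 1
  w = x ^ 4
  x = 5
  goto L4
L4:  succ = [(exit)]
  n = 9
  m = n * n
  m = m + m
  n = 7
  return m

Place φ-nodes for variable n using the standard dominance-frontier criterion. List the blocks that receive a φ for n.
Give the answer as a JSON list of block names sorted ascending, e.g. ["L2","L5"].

idom tree: L1←L0 L2←L1 L3←L0 L4←L0
Dom at joins:
  L1: preds {L0,L2}: {L0} ∩ {L0,L1,L2} = {L0}; idom=L0
  L3: preds {L0,L2}: {L0} ∩ {L0,L1,L2} = {L0}; idom=L0
  L4: preds {L0,L1,L3}: {L0} ∩ {L0,L1} ∩ {L0,L3} = {L0}; idom=L0

DF derivation:
  L1←L0: walk · to L0
  L1←L2: walk L2→L1 to L0
  L3←L0: walk · to L0
  L3←L2: walk L2→L1 to L0
  L4←L0: walk · to L0
  L4←L1: walk L1 to L0
  L4←L3: walk L3 to L0
  DF(L0)=∅
  DF(L1)={L1,L3,L4}
  DF(L2)={L1,L3}
  DF(L3)={L4}
  DF(L4)=∅

φ for n: defs {L2,L4}
  DF⁺ = {L1,L3,L4}

Answer: ["L1", "L3", "L4"]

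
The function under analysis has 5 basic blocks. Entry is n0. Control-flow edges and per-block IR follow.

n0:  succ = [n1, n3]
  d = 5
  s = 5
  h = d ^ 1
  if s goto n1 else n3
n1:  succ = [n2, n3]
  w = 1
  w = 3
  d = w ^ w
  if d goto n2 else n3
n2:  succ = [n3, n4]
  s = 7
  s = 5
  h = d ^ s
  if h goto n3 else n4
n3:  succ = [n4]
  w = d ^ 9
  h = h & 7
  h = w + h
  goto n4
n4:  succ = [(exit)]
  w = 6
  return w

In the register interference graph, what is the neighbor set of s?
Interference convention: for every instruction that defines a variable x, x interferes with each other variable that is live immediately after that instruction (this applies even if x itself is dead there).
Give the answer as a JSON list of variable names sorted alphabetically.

Answer: ["d", "h"]

Analysis:
Per-block:
  n0: def={d,h,s} ue=∅
  n1: def={d,w} ue=∅
  n2: def={h,s} ue={d}
  n3: def={h,w} ue={d,h}
  n4: def={w} ue=∅

Backward fixpoint:
  live n0: ∅→{d,h}
  live n1: {h}→{d,h}
  live n2: {d}→{d,h}
  live n3: {d,h}→∅
  live n4: ∅→∅

Interference:
  d — {h,s}
  h — {d,s,w}
  s — {d,h}
  w — {h}

N(s) = ["d", "h"]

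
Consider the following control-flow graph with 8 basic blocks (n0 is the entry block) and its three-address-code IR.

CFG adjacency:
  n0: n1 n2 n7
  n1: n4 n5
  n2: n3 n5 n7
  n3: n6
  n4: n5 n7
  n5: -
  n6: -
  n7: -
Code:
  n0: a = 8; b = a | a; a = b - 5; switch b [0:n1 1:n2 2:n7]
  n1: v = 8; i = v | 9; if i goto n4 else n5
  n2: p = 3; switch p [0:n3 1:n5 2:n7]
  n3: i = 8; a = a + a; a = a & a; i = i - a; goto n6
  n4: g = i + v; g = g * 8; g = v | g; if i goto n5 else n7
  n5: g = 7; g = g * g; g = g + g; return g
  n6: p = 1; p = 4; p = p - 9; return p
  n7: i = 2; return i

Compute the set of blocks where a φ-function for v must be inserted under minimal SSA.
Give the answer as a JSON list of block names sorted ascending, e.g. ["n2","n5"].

Answer: ["n5", "n7"]

Derivation:
idom tree: n1←n0 n2←n0 n3←n2 n4←n1 n5←n0 n6←n3 n7←n0
Dom∩ at merges:
  n5: preds {n1,n2,n4}: {n0,n1} ∩ {n0,n2} ∩ {n0,n1,n4} = {n0}; idom=n0
  n7: preds {n0,n2,n4}: {n0} ∩ {n0,n2} ∩ {n0,n1,n4} = {n0}; idom=n0

Frontier:
  join n5 pred n1: n1 stop@n0
  join n5 pred n2: n2 stop@n0
  join n5 pred n4: n4→n1 stop@n0
  join n7 pred n0: · stop@n0
  join n7 pred n2: n2 stop@n0
  join n7 pred n4: n4→n1 stop@n0
  DF(n0)=∅
  DF(n1)={n5,n7}
  DF(n2)={n5,n7}
  DF(n3)=∅
  DF(n4)={n5,n7}
  DF(n5)=∅
  DF(n6)=∅
  DF(n7)=∅

φ for v: defs {n1}
  DF⁺ = {n5,n7}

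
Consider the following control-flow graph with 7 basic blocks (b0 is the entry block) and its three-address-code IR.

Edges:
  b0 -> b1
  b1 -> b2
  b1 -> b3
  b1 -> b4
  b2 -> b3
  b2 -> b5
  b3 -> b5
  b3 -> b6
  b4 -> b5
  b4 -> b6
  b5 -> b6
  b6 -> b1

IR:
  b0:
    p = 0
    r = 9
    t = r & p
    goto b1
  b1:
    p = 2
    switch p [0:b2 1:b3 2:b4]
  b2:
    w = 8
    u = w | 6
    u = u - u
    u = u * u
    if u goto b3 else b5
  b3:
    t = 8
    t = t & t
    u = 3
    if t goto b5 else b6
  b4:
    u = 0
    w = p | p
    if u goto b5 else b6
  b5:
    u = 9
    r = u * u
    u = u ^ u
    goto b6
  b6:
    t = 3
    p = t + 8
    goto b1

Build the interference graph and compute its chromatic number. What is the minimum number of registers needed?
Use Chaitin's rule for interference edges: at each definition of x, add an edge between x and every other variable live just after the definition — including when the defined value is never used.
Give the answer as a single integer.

Answer: 3

Working:
def/use:
  b0 def {p,r,t} use ∅
  b1 def {p} use ∅
  b2 def {u,w} use ∅
  b3 def {t,u} use ∅
  b4 def {u,w} use {p}
  b5 def {r,u} use ∅
  b6 def {p,t} use ∅

Liveness:
  b0 li=∅ lo=∅
  b1 li=∅ lo={p}
  b2 li=∅ lo=∅
  b3 li=∅ lo=∅
  b4 li={p} lo=∅
  b5 li=∅ lo=∅
  b6 li=∅ lo=∅

Conflict graph:
  p: {r,u}
  r: {p,u}
  t: {u}
  u: {p,r,t,w}
  w: {u}

Chromatic number:
  lower bound: {p,r,u} mutually conflict ⇒ χ ≥ 3
  3-colouring: R0={u}  R1={p,t,w}  R2={r}
  χ = 3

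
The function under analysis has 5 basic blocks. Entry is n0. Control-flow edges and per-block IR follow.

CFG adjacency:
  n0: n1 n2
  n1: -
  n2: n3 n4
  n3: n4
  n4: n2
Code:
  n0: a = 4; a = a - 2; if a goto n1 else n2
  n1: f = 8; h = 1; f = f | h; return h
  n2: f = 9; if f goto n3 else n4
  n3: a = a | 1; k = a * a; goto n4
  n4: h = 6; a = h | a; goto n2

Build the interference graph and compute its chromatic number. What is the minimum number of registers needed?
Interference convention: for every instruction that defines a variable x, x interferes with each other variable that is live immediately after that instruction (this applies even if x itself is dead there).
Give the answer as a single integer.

Per-block:
  n0: def={a} ue=∅
  n1: def={f,h} ue=∅
  n2: def={f} ue=∅
  n3: def={a,k} ue={a}
  n4: def={a,h} ue={a}

Liveness:
  n0: in=∅ out={a}
  n1: in=∅ out=∅
  n2: in={a} out={a}
  n3: in={a} out={a}
  n4: in={a} out={a}

Conflict graph:
  a↔{f,h,k}
  f↔{a,h}
  h↔{a,f}
  k↔{a}

Colouring:
  clique {a,f,h} ⇒ need ≥ 3
  3-colouring: c0={a}  c1={f,k}  c2={h}
  χ = 3

Answer: 3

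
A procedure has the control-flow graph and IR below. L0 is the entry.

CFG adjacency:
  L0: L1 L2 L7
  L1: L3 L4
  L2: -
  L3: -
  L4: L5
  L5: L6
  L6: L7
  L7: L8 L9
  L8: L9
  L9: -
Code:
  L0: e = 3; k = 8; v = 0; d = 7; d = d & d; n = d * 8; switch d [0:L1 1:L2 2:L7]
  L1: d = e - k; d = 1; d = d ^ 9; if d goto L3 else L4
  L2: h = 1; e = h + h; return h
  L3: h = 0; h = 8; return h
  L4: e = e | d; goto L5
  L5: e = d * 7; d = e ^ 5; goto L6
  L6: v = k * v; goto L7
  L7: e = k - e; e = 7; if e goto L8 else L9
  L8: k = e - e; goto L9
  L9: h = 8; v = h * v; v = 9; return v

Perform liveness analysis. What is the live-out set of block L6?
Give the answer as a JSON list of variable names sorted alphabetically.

Block summaries:
  L0: def={d,e,k,n,v} ue=∅
  L1: def={d} ue={e,k}
  L2: def={e,h} ue=∅
  L3: def={h} ue=∅
  L4: def={e} ue={d,e}
  L5: def={d,e} ue={d}
  L6: def={v} ue={k,v}
  L7: def={e} ue={e,k}
  L8: def={k} ue={e}
  L9: def={h,v} ue={v}

Backward fixpoint:
  L0: in=∅ out={e,k,v}
  L1: in={e,k,v} out={d,e,k,v}
  L2: in=∅ out=∅
  L3: in=∅ out=∅
  L4: in={d,e,k,v} out={d,k,v}
  L5: in={d,k,v} out={e,k,v}
  L6: in={e,k,v} out={e,k,v}
  L7: in={e,k,v} out={e,v}
  L8: in={e,v} out={v}
  L9: in={v} out=∅

live-out(L6) = ["e", "k", "v"]

Answer: ["e", "k", "v"]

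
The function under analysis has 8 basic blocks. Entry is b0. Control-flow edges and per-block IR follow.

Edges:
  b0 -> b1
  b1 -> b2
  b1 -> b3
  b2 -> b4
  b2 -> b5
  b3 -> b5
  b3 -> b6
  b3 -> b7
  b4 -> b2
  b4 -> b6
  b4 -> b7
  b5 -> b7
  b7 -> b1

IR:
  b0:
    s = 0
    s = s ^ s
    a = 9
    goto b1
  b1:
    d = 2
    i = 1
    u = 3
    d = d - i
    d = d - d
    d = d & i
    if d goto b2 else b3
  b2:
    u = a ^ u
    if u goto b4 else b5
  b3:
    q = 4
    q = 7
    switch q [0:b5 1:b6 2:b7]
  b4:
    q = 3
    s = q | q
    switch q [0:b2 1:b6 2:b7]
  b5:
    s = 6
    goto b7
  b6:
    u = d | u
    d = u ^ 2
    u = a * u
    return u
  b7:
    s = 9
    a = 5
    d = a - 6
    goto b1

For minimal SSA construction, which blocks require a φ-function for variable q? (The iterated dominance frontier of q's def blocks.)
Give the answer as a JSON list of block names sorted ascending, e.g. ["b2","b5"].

idom tree: b1←b0 b2←b1 b3←b1 b4←b2 b5←b1 b6←b1 b7←b1
Dom∩ at merges:
  b1: preds {b0,b7}: {b0} ∩ {b0,b1,b7} = {b0}; idom=b0
  b2: preds {b1,b4}: {b0,b1} ∩ {b0,b1,b2,b4} = {b0,b1}; idom=b1
  b5: preds {b2,b3}: {b0,b1,b2} ∩ {b0,b1,b3} = {b0,b1}; idom=b1
  b6: preds {b3,b4}: {b0,b1,b3} ∩ {b0,b1,b2,b4} = {b0,b1}; idom=b1
  b7: preds {b3,b4,b5}: {b0,b1,b3} ∩ {b0,b1,b2,b4} ∩ {b0,b1,b5} = {b0,b1}; idom=b1

DF derivation:
  join b1 pred b0: · stop@b0
  join b1 pred b7: b7→b1 stop@b0
  join b2 pred b1: · stop@b1
  join b2 pred b4: b4→b2 stop@b1
  join b5 pred b2: b2 stop@b1
  join b5 pred b3: b3 stop@b1
  join b6 pred b3: b3 stop@b1
  join b6 pred b4: b4→b2 stop@b1
  join b7 pred b3: b3 stop@b1
  join b7 pred b4: b4→b2 stop@b1
  join b7 pred b5: b5 stop@b1
  b0: DF=∅
  b1: DF={b1}
  b2: DF={b2,b5,b6,b7}
  b3: DF={b5,b6,b7}
  b4: DF={b2,b6,b7}
  b5: DF={b7}
  b6: DF=∅
  b7: DF={b1}

φ for q: defs {b3,b4}
  DF⁺ = {b1,b2,b5,b6,b7}

Answer: ["b1", "b2", "b5", "b6", "b7"]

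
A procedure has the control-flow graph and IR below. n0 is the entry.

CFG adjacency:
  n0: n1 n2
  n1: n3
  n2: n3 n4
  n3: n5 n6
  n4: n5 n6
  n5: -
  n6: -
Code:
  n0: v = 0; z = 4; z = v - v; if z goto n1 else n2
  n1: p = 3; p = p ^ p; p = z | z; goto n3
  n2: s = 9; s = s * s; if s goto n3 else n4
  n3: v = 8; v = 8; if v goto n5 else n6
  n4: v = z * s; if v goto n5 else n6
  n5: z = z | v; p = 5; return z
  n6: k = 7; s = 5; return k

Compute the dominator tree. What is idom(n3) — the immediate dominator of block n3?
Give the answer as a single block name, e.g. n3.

Answer: n0

Working:
idom tree: n1←n0 n2←n0 n3←n0 n4←n2 n5←n0 n6←n0
Join-block Dom:
  n3: preds {n1,n2}: {n0,n1} ∩ {n0,n2} = {n0}; idom=n0
  n5: preds {n3,n4}: {n0,n3} ∩ {n0,n2,n4} = {n0}; idom=n0
  n6: preds {n3,n4}: {n0,n3} ∩ {n0,n2,n4} = {n0}; idom=n0

idom(n3) = n0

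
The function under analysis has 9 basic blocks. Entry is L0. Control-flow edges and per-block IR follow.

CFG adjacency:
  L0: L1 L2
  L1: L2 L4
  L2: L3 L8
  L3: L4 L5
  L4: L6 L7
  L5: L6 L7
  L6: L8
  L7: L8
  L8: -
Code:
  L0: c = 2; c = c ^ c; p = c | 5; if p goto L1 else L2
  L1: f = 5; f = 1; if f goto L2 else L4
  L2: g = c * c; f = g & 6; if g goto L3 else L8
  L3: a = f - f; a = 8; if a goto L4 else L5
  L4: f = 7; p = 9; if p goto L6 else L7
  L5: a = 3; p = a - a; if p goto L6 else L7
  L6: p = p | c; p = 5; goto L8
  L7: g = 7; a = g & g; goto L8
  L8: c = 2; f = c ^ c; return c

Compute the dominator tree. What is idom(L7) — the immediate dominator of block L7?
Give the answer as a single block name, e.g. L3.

Answer: L0

Working:
idom tree: L1←L0 L2←L0 L3←L2 L4←L0 L5←L3 L6←L0 L7←L0 L8←L0
Dom∩ at merges:
  L2: preds {L0,L1}: {L0} ∩ {L0,L1} = {L0}; idom=L0
  L4: preds {L1,L3}: {L0,L1} ∩ {L0,L2,L3} = {L0}; idom=L0
  L6: preds {L4,L5}: {L0,L4} ∩ {L0,L2,L3,L5} = {L0}; idom=L0
  L7: preds {L4,L5}: {L0,L4} ∩ {L0,L2,L3,L5} = {L0}; idom=L0
  L8: preds {L2,L6,L7}: {L0,L2} ∩ {L0,L6} ∩ {L0,L7} = {L0}; idom=L0

idom(L7) = L0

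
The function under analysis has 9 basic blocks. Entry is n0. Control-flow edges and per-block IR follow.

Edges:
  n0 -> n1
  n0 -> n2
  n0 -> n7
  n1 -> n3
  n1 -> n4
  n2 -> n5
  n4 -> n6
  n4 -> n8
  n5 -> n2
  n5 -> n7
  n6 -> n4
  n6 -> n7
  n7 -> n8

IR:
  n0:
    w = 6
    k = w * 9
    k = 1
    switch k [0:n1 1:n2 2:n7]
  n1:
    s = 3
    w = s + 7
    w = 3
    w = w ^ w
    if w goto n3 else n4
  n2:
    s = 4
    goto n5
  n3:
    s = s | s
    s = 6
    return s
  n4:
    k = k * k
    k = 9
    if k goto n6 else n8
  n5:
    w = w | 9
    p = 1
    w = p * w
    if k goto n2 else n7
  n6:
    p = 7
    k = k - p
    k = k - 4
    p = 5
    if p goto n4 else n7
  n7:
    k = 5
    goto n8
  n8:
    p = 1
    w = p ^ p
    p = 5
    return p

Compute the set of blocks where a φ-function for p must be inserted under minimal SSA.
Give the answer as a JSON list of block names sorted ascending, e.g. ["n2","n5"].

Answer: ["n2", "n4", "n7", "n8"]

Analysis:
idom tree: n1←n0 n2←n0 n3←n1 n4←n1 n5←n2 n6←n4 n7←n0 n8←n0
Join-block Dom:
  n2: preds {n0,n5}: {n0} ∩ {n0,n2,n5} = {n0}; idom=n0
  n4: preds {n1,n6}: {n0,n1} ∩ {n0,n1,n4,n6} = {n0,n1}; idom=n1
  n7: preds {n0,n5,n6}: {n0} ∩ {n0,n2,n5} ∩ {n0,n1,n4,n6} = {n0}; idom=n0
  n8: preds {n4,n7}: {n0,n1,n4} ∩ {n0,n7} = {n0}; idom=n0

Frontier:
  join n2 pred n0: · stop@n0
  join n2 pred n5: n5→n2 stop@n0
  join n4 pred n1: · stop@n1
  join n4 pred n6: n6→n4 stop@n1
  join n7 pred n0: · stop@n0
  join n7 pred n5: n5→n2 stop@n0
  join n7 pred n6: n6→n4→n1 stop@n0
  join n8 pred n4: n4→n1 stop@n0
  join n8 pred n7: n7 stop@n0
  n0: DF=∅
  n1: DF={n7,n8}
  n2: DF={n2,n7}
  n3: DF=∅
  n4: DF={n4,n7,n8}
  n5: DF={n2,n7}
  n6: DF={n4,n7}
  n7: DF={n8}
  n8: DF=∅

φ for p: defs {n5,n6,n8}
  DF⁺ = {n2,n4,n7,n8}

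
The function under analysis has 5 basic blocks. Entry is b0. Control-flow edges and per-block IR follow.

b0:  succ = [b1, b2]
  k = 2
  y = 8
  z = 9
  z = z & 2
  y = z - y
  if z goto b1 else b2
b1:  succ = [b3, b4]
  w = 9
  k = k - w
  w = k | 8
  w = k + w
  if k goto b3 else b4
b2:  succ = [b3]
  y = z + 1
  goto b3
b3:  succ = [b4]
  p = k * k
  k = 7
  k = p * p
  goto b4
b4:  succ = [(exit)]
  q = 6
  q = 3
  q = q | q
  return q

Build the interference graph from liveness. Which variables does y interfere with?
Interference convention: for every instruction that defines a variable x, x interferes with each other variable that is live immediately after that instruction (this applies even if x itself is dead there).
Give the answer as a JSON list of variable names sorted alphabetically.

Answer: ["k", "z"]

Derivation:
Block summaries:
  b0: def={k,y,z} ue=∅
  b1: def={k,w} ue={k}
  b2: def={y} ue={z}
  b3: def={k,p} ue={k}
  b4: def={q} ue=∅

Liveness:
  live b0: ∅→{k,z}
  live b1: {k}→{k}
  live b2: {k,z}→{k}
  live b3: {k}→∅
  live b4: ∅→∅

Interfere edges:
  k↔{p,w,y,z}
  p↔{k}
  q↔∅
  w↔{k}
  y↔{k,z}
  z↔{k,y}

N(y) = ["k", "z"]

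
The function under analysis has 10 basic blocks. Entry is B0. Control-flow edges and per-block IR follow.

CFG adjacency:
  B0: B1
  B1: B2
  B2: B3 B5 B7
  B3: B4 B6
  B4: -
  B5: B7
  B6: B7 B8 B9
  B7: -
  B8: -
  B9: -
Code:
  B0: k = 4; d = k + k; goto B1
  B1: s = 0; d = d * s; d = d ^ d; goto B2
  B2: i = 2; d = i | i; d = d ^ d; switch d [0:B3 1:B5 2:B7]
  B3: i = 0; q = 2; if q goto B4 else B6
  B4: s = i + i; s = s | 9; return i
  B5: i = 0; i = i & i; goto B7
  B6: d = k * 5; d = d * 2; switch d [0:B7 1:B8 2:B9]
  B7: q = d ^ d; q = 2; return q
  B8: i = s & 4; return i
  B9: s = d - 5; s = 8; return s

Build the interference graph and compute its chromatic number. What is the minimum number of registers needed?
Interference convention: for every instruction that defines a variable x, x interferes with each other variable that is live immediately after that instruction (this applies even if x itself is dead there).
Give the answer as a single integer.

Answer: 4

Derivation:
Block summaries:
  B0: {d,k} / ∅
  B1: {d,s} / {d}
  B2: {d,i} / ∅
  B3: {i,q} / ∅
  B4: {s} / {i}
  B5: {i} / ∅
  B6: {d} / {k}
  B7: {q} / {d}
  B8: {i} / {s}
  B9: {s} / {d}

Liveness:
  B0: in=∅ out={d,k}
  B1: in={d,k} out={k,s}
  B2: in={k,s} out={d,k,s}
  B3: in={k,s} out={i,k,s}
  B4: in={i} out=∅
  B5: in={d} out={d}
  B6: in={k,s} out={d,s}
  B7: in={d} out=∅
  B8: in={s} out=∅
  B9: in={d} out=∅

Interfere edges:
  d↔{i,k,s}
  i↔{d,k,q,s}
  k↔{d,i,q,s}
  q↔{i,k,s}
  s↔{d,i,k,q}

Registers:
  {d,i,k,s} pairwise interfere (4-clique) ⇒ χ ≥ 4
  assign d→R3 i→R0 k→R1 q→R3 s→R2 — no edge inside a register ⇒ χ ≤ 4
  χ = 4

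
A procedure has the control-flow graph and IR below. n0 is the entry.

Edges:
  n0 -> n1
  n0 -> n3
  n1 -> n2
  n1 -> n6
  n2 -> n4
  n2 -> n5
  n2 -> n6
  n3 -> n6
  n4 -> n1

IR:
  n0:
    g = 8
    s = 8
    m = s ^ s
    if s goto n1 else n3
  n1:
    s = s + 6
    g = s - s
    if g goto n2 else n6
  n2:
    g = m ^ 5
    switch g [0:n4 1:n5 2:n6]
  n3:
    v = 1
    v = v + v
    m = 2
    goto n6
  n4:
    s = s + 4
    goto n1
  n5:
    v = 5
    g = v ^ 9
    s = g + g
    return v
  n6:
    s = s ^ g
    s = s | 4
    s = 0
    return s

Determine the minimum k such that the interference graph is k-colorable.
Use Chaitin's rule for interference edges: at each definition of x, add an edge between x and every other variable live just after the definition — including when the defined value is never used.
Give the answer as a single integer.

Answer: 3

Derivation:
def/use:
  n0 def {g,m,s} use ∅
  n1 def {g,s} use {s}
  n2 def {g} use {m}
  n3 def {m,v} use ∅
  n4 def {s} use {s}
  n5 def {g,s,v} use ∅
  n6 def {s} use {g,s}

Live sets:
  live n0: ∅→{g,m,s}
  live n1: {m,s}→{g,m,s}
  live n2: {m,s}→{g,m,s}
  live n3: {g,s}→{g,s}
  live n4: {m,s}→{m,s}
  live n5: ∅→∅
  live n6: {g,s}→∅

Interfere edges:
  g: {m,s,v}
  m: {g,s}
  s: {g,m,v}
  v: {g,s}

Registers:
  {g,m,s} pairwise interfere (3-clique) ⇒ χ ≥ 3
  assign g→r0 m→r2 s→r1 v→r2 — no edge inside a register ⇒ χ ≤ 3
  χ = 3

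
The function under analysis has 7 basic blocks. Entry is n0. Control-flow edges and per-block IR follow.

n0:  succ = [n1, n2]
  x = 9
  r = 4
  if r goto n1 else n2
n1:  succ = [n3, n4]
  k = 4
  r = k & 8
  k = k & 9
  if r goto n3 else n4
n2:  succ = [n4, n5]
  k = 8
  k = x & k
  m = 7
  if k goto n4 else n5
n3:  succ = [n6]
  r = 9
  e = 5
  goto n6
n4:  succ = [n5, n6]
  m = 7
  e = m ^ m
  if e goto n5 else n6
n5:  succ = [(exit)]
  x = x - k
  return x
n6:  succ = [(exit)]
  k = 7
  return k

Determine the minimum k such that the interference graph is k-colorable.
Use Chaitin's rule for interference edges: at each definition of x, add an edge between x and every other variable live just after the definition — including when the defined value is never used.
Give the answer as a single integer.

Answer: 3

Derivation:
Block summaries:
  n0: {r,x} / ∅
  n1: {k,r} / ∅
  n2: {k,m} / {x}
  n3: {e,r} / ∅
  n4: {e,m} / ∅
  n5: {x} / {k,x}
  n6: {k} / ∅

Backward fixpoint:
  n0: in=∅ out={x}
  n1: in={x} out={k,x}
  n2: in={x} out={k,x}
  n3: in=∅ out=∅
  n4: in={k,x} out={k,x}
  n5: in={k,x} out=∅
  n6: in=∅ out=∅

Conflict graph:
  e: {k,x}
  k: {e,m,r,x}
  m: {k,x}
  r: {k,x}
  x: {e,k,m,r}

Colouring:
  clique {e,k,x} ⇒ need ≥ 3
  3-colouring: r0={k}  r1={x}  r2={e,m,r}
  χ = 3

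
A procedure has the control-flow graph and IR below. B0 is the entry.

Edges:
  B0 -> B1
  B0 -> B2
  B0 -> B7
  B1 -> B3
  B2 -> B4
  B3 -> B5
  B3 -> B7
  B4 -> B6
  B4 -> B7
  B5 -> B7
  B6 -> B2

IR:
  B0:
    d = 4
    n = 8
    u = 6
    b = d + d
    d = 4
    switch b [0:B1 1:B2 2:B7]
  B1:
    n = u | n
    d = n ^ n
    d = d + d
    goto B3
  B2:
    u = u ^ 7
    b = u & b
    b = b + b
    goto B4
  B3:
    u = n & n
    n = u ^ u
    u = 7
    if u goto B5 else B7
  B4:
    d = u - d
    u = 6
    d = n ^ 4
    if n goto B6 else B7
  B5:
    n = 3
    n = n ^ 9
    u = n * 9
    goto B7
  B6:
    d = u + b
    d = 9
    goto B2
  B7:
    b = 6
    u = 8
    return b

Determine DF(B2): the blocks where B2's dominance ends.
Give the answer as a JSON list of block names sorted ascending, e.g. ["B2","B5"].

idom tree: B1←B0 B2←B0 B3←B1 B4←B2 B5←B3 B6←B4 B7←B0
Dom∩ at merges:
  B2: preds {B0,B6}: {B0} ∩ {B0,B2,B4,B6} = {B0}; idom=B0
  B7: preds {B0,B3,B4,B5}: {B0} ∩ {B0,B1,B3} ∩ {B0,B2,B4} ∩ {B0,B1,B3,B5} = {B0}; idom=B0

Frontier:
  join B2 pred B0: · stop@B0
  join B2 pred B6: B6→B4→B2 stop@B0
  join B7 pred B0: · stop@B0
  join B7 pred B3: B3→B1 stop@B0
  join B7 pred B4: B4→B2 stop@B0
  join B7 pred B5: B5→B3→B1 stop@B0
  B0: DF=∅
  B1: DF={B7}
  B2: DF={B2,B7}
  B3: DF={B7}
  B4: DF={B2,B7}
  B5: DF={B7}
  B6: DF={B2}
  B7: DF=∅

DF(B2) = ["B2", "B7"]

Answer: ["B2", "B7"]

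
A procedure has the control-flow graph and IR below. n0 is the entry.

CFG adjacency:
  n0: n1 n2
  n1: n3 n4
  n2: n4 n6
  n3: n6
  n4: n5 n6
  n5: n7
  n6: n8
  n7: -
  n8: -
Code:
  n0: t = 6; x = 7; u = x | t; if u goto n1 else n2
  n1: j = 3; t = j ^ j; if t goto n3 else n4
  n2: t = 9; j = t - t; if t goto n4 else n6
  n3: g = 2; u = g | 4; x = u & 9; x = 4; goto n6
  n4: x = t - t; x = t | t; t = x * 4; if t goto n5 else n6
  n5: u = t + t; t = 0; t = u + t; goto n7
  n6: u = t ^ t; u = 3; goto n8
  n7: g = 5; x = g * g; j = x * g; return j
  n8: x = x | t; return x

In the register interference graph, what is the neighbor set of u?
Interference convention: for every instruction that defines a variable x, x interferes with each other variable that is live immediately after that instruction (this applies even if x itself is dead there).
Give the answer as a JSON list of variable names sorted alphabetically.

Answer: ["t", "x"]

Working:
Per-block:
  n0 def {t,u,x} use ∅
  n1 def {j,t} use ∅
  n2 def {j,t} use ∅
  n3 def {g,u,x} use ∅
  n4 def {t,x} use {t}
  n5 def {t,u} use {t}
  n6 def {u} use {t}
  n7 def {g,j,x} use ∅
  n8 def {x} use {t,x}

Live sets:
  n0: in=∅ out={x}
  n1: in=∅ out={t}
  n2: in={x} out={t,x}
  n3: in={t} out={t,x}
  n4: in={t} out={t,x}
  n5: in={t} out=∅
  n6: in={t,x} out={t,x}
  n7: in=∅ out=∅
  n8: in={t,x} out=∅

Interfere edges:
  g↔{t,x}
  j↔{t,x}
  t↔{g,j,u,x}
  u↔{t,x}
  x↔{g,j,t,u}

N(u) = ["t", "x"]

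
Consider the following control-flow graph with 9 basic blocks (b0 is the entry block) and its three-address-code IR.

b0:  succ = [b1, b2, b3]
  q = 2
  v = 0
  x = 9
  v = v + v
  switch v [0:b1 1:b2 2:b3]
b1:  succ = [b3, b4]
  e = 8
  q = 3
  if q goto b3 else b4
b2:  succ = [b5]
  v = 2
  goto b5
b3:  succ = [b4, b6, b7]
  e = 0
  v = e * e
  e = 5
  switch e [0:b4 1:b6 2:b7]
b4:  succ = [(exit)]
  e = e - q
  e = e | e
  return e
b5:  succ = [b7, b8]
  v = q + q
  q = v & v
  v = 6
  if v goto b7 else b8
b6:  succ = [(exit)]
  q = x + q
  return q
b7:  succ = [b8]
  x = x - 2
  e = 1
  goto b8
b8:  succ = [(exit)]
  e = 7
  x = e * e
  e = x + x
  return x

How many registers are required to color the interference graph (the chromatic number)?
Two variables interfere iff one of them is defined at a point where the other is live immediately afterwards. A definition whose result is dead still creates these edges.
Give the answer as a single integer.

Per-block:
  b0 def {q,v,x} use ∅
  b1 def {e,q} use ∅
  b2 def {v} use ∅
  b3 def {e,v} use ∅
  b4 def {e} use {e,q}
  b5 def {q,v} use {q}
  b6 def {q} use {q,x}
  b7 def {e,x} use {x}
  b8 def {e,x} use ∅

Liveness:
  b0: in=∅ out={q,x}
  b1: in={x} out={e,q,x}
  b2: in={q,x} out={q,x}
  b3: in={q,x} out={e,q,x}
  b4: in={e,q} out=∅
  b5: in={q,x} out={x}
  b6: in={q,x} out=∅
  b7: in={x} out=∅
  b8: in=∅ out=∅

Interference:
  e: {q,x}
  q: {e,v,x}
  v: {q,x}
  x: {e,q,v}

Chromatic number:
  {e,q,x} pairwise interfere (3-clique) ⇒ χ ≥ 3
  3-colouring: r0={q}  r1={x}  r2={e,v}
  χ = 3

Answer: 3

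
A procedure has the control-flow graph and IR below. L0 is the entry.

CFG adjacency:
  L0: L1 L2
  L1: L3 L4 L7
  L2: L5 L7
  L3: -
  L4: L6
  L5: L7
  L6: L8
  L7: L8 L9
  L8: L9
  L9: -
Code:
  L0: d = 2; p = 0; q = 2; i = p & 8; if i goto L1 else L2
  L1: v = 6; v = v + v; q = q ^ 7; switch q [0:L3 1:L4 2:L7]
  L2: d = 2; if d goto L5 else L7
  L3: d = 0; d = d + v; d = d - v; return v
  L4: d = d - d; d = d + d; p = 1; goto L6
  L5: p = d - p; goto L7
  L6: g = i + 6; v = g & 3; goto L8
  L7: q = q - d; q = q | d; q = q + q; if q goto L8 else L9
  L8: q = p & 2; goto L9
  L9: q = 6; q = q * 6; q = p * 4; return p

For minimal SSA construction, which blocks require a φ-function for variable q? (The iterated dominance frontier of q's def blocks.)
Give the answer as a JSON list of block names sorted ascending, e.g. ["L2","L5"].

idom tree: L1←L0 L2←L0 L3←L1 L4←L1 L5←L2 L6←L4 L7←L0 L8←L0 L9←L0
Dom∩ at merges:
  L7: preds {L1,L2,L5}: {L0,L1} ∩ {L0,L2} ∩ {L0,L2,L5} = {L0}; idom=L0
  L8: preds {L6,L7}: {L0,L1,L4,L6} ∩ {L0,L7} = {L0}; idom=L0
  L9: preds {L7,L8}: {L0,L7} ∩ {L0,L8} = {L0}; idom=L0

DF walk-up:
  L7←L1: walk L1 to L0
  L7←L2: walk L2 to L0
  L7←L5: walk L5→L2 to L0
  L8←L6: walk L6→L4→L1 to L0
  L8←L7: walk L7 to L0
  L9←L7: walk L7 to L0
  L9←L8: walk L8 to L0
  DF(L0)=∅
  DF(L1)={L7,L8}
  DF(L2)={L7}
  DF(L3)=∅
  DF(L4)={L8}
  DF(L5)={L7}
  DF(L6)={L8}
  DF(L7)={L8,L9}
  DF(L8)={L9}
  DF(L9)=∅

φ for q: defs {L0,L1,L7,L8,L9}
  DF⁺ = {L7,L8,L9}

Answer: ["L7", "L8", "L9"]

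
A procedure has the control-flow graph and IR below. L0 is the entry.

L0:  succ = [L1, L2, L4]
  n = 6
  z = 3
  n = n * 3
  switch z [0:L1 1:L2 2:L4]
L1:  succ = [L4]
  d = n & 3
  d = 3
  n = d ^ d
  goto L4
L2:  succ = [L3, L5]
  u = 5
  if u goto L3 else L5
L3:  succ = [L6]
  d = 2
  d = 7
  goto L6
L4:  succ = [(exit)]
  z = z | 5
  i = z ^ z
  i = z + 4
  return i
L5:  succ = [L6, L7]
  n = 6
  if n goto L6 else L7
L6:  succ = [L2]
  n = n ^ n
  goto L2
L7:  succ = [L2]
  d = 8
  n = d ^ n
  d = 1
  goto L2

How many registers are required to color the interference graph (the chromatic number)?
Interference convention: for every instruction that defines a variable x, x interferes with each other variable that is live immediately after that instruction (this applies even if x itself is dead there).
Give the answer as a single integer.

Answer: 3

Derivation:
def/use:
  L0 def {n,z} use ∅
  L1 def {d,n} use {n}
  L2 def {u} use ∅
  L3 def {d} use ∅
  L4 def {i,z} use {z}
  L5 def {n} use ∅
  L6 def {n} use {n}
  L7 def {d,n} use {n}

Liveness:
  live L0: ∅→{n,z}
  live L1: {n,z}→{z}
  live L2: {n}→{n}
  live L3: {n}→{n}
  live L4: {z}→∅
  live L5: ∅→{n}
  live L6: {n}→{n}
  live L7: {n}→{n}

Interfere edges:
  d: {n,z}
  i: {z}
  n: {d,u,z}
  u: {n}
  z: {d,i,n}

Chromatic number:
  {d,n,z} pairwise interfere (3-clique) ⇒ χ ≥ 3
  assign d→r2 i→r0 n→r0 u→r1 z→r1 — no edge inside a register ⇒ χ ≤ 3
  χ = 3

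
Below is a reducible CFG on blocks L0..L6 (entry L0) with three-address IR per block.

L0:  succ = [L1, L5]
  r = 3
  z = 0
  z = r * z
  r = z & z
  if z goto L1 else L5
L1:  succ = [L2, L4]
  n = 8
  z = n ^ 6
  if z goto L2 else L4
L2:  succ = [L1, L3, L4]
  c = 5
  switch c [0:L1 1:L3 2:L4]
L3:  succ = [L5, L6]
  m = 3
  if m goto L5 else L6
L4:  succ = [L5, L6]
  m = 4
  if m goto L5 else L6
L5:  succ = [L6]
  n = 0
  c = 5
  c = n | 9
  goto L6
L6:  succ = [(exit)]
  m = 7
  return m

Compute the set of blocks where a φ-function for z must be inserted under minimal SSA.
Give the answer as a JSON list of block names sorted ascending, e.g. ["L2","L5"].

Answer: ["L1", "L5", "L6"]

Working:
idom tree: L1←L0 L2←L1 L3←L2 L4←L1 L5←L0 L6←L0
Dom at joins:
  L1: preds {L0,L2}: {L0} ∩ {L0,L1,L2} = {L0}; idom=L0
  L4: preds {L1,L2}: {L0,L1} ∩ {L0,L1,L2} = {L0,L1}; idom=L1
  L5: preds {L0,L3,L4}: {L0} ∩ {L0,L1,L2,L3} ∩ {L0,L1,L4} = {L0}; idom=L0
  L6: preds {L3,L4,L5}: {L0,L1,L2,L3} ∩ {L0,L1,L4} ∩ {L0,L5} = {L0}; idom=L0

DF derivation:
  join L1 pred L0: · stop@L0
  join L1 pred L2: L2→L1 stop@L0
  join L4 pred L1: · stop@L1
  join L4 pred L2: L2 stop@L1
  join L5 pred L0: · stop@L0
  join L5 pred L3: L3→L2→L1 stop@L0
  join L5 pred L4: L4→L1 stop@L0
  join L6 pred L3: L3→L2→L1 stop@L0
  join L6 pred L4: L4→L1 stop@L0
  join L6 pred L5: L5 stop@L0
  L0: DF=∅
  L1: DF={L1,L5,L6}
  L2: DF={L1,L4,L5,L6}
  L3: DF={L5,L6}
  L4: DF={L5,L6}
  L5: DF={L6}
  L6: DF=∅

φ for z: defs {L0,L1}
  DF⁺ = {L1,L5,L6}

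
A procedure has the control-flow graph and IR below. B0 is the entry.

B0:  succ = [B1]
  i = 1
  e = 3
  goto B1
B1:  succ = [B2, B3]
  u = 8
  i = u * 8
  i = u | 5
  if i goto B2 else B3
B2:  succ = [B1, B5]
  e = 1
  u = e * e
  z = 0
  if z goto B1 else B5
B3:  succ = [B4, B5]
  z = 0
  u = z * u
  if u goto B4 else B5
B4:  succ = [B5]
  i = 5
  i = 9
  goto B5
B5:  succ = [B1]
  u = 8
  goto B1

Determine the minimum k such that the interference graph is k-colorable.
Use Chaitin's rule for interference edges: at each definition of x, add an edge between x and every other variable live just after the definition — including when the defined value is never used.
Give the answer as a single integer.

Answer: 2

Derivation:
Block summaries:
  B0: {e,i} / ∅
  B1: {i,u} / ∅
  B2: {e,u,z} / ∅
  B3: {u,z} / {u}
  B4: {i} / ∅
  B5: {u} / ∅

Backward fixpoint:
  live B0: ∅→∅
  live B1: ∅→{u}
  live B2: ∅→∅
  live B3: {u}→∅
  live B4: ∅→∅
  live B5: ∅→∅

Interfere edges:
  e — ∅
  i — {u}
  u — {i,z}
  z — {u}

Registers:
  clique {i,u} ⇒ need ≥ 2
  2-colouring: c0={e,u}  c1={i,z}
  χ = 2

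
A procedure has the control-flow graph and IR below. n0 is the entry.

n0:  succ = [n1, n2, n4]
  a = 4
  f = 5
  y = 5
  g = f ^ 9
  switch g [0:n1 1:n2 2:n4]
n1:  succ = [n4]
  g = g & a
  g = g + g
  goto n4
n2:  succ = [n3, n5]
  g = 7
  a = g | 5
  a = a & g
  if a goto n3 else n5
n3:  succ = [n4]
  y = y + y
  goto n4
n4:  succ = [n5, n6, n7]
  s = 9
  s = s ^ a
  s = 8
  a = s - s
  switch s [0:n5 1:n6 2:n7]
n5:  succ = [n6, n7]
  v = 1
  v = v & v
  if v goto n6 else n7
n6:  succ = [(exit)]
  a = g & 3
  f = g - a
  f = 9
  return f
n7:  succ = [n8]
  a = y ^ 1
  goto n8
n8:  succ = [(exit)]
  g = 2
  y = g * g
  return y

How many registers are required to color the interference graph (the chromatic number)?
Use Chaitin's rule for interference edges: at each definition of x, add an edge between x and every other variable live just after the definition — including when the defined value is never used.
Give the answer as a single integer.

Answer: 4

Analysis:
Block summaries:
  n0: {a,f,g,y} / ∅
  n1: {g} / {a,g}
  n2: {a,g} / ∅
  n3: {y} / {y}
  n4: {a,s} / {a}
  n5: {v} / ∅
  n6: {a,f} / {g}
  n7: {a} / {y}
  n8: {g,y} / ∅

Liveness:
  n0: in=∅ out={a,g,y}
  n1: in={a,g,y} out={a,g,y}
  n2: in={y} out={a,g,y}
  n3: in={a,g,y} out={a,g,y}
  n4: in={a,g,y} out={g,y}
  n5: in={g,y} out={g,y}
  n6: in={g} out=∅
  n7: in={y} out=∅
  n8: in=∅ out=∅

Conflict graph:
  a↔{f,g,s,y}
  f↔{a,y}
  g↔{a,s,v,y}
  s↔{a,g,y}
  v↔{g,y}
  y↔{a,f,g,s,v}

Colouring:
  lower bound: {a,g,s,y} mutually conflict ⇒ χ ≥ 4
  4-colouring: r0={y}  r1={a,v}  r2={f,g}  r3={s}
  χ = 4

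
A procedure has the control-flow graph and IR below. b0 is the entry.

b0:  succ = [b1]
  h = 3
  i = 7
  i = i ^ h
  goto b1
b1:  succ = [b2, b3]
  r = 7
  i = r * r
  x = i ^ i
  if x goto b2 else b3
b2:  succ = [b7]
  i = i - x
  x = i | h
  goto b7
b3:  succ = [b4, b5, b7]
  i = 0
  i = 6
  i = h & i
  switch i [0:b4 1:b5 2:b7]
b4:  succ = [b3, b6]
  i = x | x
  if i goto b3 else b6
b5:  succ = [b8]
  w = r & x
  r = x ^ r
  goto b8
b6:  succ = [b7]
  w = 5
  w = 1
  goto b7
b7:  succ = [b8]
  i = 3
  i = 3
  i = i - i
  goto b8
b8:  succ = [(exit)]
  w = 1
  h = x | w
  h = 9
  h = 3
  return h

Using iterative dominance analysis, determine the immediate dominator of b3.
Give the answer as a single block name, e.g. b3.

idom tree: b1←b0 b2←b1 b3←b1 b4←b3 b5←b3 b6←b4 b7←b1 b8←b1
Join-block Dom:
  b3: preds {b1,b4}: {b0,b1} ∩ {b0,b1,b3,b4} = {b0,b1}; idom=b1
  b7: preds {b2,b3,b6}: {b0,b1,b2} ∩ {b0,b1,b3} ∩ {b0,b1,b3,b4,b6} = {b0,b1}; idom=b1
  b8: preds {b5,b7}: {b0,b1,b3,b5} ∩ {b0,b1,b7} = {b0,b1}; idom=b1

idom(b3) = b1

Answer: b1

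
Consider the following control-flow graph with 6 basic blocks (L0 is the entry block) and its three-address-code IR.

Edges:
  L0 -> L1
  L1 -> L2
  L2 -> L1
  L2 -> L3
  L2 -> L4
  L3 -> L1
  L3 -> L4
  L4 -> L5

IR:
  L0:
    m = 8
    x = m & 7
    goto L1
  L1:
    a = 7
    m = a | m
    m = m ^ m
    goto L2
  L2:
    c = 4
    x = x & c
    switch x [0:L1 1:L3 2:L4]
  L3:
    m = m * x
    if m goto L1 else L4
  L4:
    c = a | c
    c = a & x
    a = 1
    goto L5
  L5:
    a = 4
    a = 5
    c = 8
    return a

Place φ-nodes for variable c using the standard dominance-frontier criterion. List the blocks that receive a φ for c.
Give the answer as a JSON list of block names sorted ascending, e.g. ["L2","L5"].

idom tree: L1←L0 L2←L1 L3←L2 L4←L2 L5←L4
Dom∩ at merges:
  L1: preds {L0,L2,L3}: {L0} ∩ {L0,L1,L2} ∩ {L0,L1,L2,L3} = {L0}; idom=L0
  L4: preds {L2,L3}: {L0,L1,L2} ∩ {L0,L1,L2,L3} = {L0,L1,L2}; idom=L2

Frontier:
  L1←L0: walk · to L0
  L1←L2: walk L2→L1 to L0
  L1←L3: walk L3→L2→L1 to L0
  L4←L2: walk · to L2
  L4←L3: walk L3 to L2
  L0: DF=∅
  L1: DF={L1}
  L2: DF={L1}
  L3: DF={L1,L4}
  L4: DF=∅
  L5: DF=∅

φ for c: defs {L2,L4,L5}
  DF⁺ = {L1}

Answer: ["L1"]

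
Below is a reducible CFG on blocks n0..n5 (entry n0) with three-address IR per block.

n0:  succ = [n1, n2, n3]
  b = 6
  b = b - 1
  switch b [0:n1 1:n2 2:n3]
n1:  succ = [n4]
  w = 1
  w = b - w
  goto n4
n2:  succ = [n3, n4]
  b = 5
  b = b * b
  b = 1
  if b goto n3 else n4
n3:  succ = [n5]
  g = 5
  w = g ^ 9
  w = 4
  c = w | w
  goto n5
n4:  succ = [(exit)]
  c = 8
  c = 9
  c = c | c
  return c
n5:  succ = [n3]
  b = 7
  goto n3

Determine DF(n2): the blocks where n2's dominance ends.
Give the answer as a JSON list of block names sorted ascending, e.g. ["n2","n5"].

Answer: ["n3", "n4"]

Working:
idom tree: n1←n0 n2←n0 n3←n0 n4←n0 n5←n3
Dom∩ at merges:
  n3: preds {n0,n2,n5}: {n0} ∩ {n0,n2} ∩ {n0,n3,n5} = {n0}; idom=n0
  n4: preds {n1,n2}: {n0,n1} ∩ {n0,n2} = {n0}; idom=n0

Frontier:
  join n3 pred n0: · stop@n0
  join n3 pred n2: n2 stop@n0
  join n3 pred n5: n5→n3 stop@n0
  join n4 pred n1: n1 stop@n0
  join n4 pred n2: n2 stop@n0
  n0: DF=∅
  n1: DF={n4}
  n2: DF={n3,n4}
  n3: DF={n3}
  n4: DF=∅
  n5: DF={n3}

DF(n2) = ["n3", "n4"]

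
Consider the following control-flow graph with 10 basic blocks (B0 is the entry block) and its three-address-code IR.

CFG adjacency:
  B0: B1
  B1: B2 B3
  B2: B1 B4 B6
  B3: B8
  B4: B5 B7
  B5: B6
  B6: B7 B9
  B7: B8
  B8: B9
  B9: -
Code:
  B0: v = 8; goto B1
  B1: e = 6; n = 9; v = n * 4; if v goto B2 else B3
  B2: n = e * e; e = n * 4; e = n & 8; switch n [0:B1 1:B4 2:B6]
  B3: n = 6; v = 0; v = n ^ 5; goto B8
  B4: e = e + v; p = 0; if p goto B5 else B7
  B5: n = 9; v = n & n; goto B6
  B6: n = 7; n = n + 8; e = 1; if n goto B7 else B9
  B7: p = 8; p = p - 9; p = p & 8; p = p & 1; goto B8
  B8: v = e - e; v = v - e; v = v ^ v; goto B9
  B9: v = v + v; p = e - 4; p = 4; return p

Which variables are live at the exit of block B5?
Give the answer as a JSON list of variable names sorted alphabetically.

Answer: ["v"]

Derivation:
Block summaries:
  B0 def {v} use ∅
  B1 def {e,n,v} use ∅
  B2 def {e,n} use {e}
  B3 def {n,v} use ∅
  B4 def {e,p} use {e,v}
  B5 def {n,v} use ∅
  B6 def {e,n} use ∅
  B7 def {p} use ∅
  B8 def {v} use {e}
  B9 def {p,v} use {e,v}

Liveness:
  live B0: ∅→∅
  live B1: ∅→{e,v}
  live B2: {e,v}→{e,v}
  live B3: {e}→{e}
  live B4: {e,v}→{e}
  live B5: ∅→{v}
  live B6: {v}→{e,v}
  live B7: {e}→{e}
  live B8: {e}→{e,v}
  live B9: {e,v}→∅

live-out(B5) = ["v"]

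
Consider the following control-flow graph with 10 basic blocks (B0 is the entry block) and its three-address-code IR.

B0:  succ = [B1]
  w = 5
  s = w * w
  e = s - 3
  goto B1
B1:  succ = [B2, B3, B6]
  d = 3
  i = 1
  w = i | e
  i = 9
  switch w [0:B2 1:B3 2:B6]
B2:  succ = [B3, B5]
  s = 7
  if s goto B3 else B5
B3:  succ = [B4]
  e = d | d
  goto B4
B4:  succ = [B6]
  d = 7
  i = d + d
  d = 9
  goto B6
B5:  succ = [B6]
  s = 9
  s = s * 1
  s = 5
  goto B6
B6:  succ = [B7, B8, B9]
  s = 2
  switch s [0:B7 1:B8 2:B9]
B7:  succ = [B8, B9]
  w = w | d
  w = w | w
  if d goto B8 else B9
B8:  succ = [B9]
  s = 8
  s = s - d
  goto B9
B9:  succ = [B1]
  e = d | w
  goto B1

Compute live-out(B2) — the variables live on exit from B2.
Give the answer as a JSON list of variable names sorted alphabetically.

Block summaries:
  B0: def={e,s,w} ue=∅
  B1: def={d,i,w} ue={e}
  B2: def={s} ue=∅
  B3: def={e} ue={d}
  B4: def={d,i} ue=∅
  B5: def={s} ue=∅
  B6: def={s} ue=∅
  B7: def={w} ue={d,w}
  B8: def={s} ue={d}
  B9: def={e} ue={d,w}

Backward fixpoint:
  B0: in=∅ out={e}
  B1: in={e} out={d,w}
  B2: in={d,w} out={d,w}
  B3: in={d,w} out={w}
  B4: in={w} out={d,w}
  B5: in={d,w} out={d,w}
  B6: in={d,w} out={d,w}
  B7: in={d,w} out={d,w}
  B8: in={d,w} out={d,w}
  B9: in={d,w} out={e}

live-out(B2) = ["d", "w"]

Answer: ["d", "w"]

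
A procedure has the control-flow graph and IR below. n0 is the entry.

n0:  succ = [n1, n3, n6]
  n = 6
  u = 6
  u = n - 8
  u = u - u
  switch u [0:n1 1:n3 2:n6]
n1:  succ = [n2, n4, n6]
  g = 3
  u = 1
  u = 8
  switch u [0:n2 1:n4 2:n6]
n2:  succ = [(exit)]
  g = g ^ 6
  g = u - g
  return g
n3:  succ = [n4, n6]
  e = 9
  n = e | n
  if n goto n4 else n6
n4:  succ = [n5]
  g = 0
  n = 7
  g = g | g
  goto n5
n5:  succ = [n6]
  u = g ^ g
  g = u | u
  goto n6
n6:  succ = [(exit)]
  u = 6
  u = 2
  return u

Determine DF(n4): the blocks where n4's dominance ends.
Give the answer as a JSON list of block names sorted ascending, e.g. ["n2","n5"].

Answer: ["n6"]

Analysis:
idom tree: n1←n0 n2←n1 n3←n0 n4←n0 n5←n4 n6←n0
Dom at joins:
  n4: preds {n1,n3}: {n0,n1} ∩ {n0,n3} = {n0}; idom=n0
  n6: preds {n0,n1,n3,n5}: {n0} ∩ {n0,n1} ∩ {n0,n3} ∩ {n0,n4,n5} = {n0}; idom=n0

Frontier:
  join n4 pred n1: n1 stop@n0
  join n4 pred n3: n3 stop@n0
  join n6 pred n0: · stop@n0
  join n6 pred n1: n1 stop@n0
  join n6 pred n3: n3 stop@n0
  join n6 pred n5: n5→n4 stop@n0
  n0: DF=∅
  n1: DF={n4,n6}
  n2: DF=∅
  n3: DF={n4,n6}
  n4: DF={n6}
  n5: DF={n6}
  n6: DF=∅

DF(n4) = ["n6"]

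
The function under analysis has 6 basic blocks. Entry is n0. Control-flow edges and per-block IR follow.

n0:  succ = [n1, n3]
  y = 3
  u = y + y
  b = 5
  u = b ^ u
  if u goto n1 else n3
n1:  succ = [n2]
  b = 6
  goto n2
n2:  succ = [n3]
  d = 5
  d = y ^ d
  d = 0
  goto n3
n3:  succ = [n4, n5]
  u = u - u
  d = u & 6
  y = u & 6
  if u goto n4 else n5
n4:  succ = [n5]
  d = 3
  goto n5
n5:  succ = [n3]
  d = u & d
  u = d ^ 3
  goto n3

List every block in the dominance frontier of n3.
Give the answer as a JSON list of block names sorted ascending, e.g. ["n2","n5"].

Answer: ["n3"]

Working:
idom tree: n1←n0 n2←n1 n3←n0 n4←n3 n5←n3
Join-block Dom:
  n3: preds {n0,n2,n5}: {n0} ∩ {n0,n1,n2} ∩ {n0,n3,n5} = {n0}; idom=n0
  n5: preds {n3,n4}: {n0,n3} ∩ {n0,n3,n4} = {n0,n3}; idom=n3

Frontier:
  n3←n0: walk · to n0
  n3←n2: walk n2→n1 to n0
  n3←n5: walk n5→n3 to n0
  n5←n3: walk · to n3
  n5←n4: walk n4 to n3
  n0: DF=∅
  n1: DF={n3}
  n2: DF={n3}
  n3: DF={n3}
  n4: DF={n5}
  n5: DF={n3}

DF(n3) = ["n3"]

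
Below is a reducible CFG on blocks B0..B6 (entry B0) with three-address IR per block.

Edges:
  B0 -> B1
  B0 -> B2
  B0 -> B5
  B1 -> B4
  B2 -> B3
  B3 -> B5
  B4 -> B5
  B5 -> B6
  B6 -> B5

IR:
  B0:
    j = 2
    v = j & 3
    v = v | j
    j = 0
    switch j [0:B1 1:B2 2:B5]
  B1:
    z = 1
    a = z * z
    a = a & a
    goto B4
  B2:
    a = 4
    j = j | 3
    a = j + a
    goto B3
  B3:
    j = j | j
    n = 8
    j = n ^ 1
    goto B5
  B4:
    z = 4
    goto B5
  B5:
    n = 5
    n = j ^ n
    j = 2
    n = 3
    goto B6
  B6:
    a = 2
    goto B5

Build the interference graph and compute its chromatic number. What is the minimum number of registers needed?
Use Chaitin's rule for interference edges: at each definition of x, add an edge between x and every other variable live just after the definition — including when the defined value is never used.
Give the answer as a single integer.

Per-block:
  B0 def {j,v} use ∅
  B1 def {a,z} use ∅
  B2 def {a,j} use {j}
  B3 def {j,n} use {j}
  B4 def {z} use ∅
  B5 def {j,n} use {j}
  B6 def {a} use ∅

Backward fixpoint:
  B0 li=∅ lo={j}
  B1 li={j} lo={j}
  B2 li={j} lo={j}
  B3 li={j} lo={j}
  B4 li={j} lo={j}
  B5 li={j} lo={j}
  B6 li={j} lo={j}

Interference:
  a — {j}
  j — {a,n,v,z}
  n — {j}
  v — {j}
  z — {j}

Registers:
  lower bound: {a,j} mutually conflict ⇒ χ ≥ 2
  2-colouring: R0={j}  R1={a,n,v,z}
  χ = 2

Answer: 2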